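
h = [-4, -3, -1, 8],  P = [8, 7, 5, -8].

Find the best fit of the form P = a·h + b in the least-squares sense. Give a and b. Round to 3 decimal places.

a = -1.356, b = 3.000

With design matrix M, MᵀM = [[90, 0]; [0, 4]] and MᵀP = [-122, 12]ᵀ.
det = 90·4 − 0² = 360.
a = ((-122)·4 − 0·12)/360 = -61/45; b = (90·12 − 0·(-122))/360 = 3.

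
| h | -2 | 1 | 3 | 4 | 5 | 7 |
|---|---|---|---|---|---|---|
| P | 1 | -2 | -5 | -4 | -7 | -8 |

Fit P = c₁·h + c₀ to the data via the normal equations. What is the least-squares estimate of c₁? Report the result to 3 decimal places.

c₁ = -1.020

Setting ∂/∂c₁ … = 0 gives: 104·c₁ + 18·c₀ = -126;  18·c₁ + 6·c₀ = -25.
det = 104·6 − 18² = 300.
c₁ = ((-126)·6 − 18·(-25))/300 = -51/50; c₀ = (104·(-25) − 18·(-126))/300 = -83/75.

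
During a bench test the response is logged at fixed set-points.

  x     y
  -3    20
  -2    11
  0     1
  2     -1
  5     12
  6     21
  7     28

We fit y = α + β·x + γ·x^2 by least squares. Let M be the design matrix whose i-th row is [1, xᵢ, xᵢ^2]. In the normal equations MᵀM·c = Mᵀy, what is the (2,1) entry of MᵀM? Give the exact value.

Row 2 ↔ basis x, column 1 ↔ basis 1, so (MᵀM)_{2,1} = Σᵢ x = (-3)·(1) + (-2)·(1) + (0)·(1) + (2)·(1) + (5)·(1) + (6)·(1) + (7)·(1) = 15.

15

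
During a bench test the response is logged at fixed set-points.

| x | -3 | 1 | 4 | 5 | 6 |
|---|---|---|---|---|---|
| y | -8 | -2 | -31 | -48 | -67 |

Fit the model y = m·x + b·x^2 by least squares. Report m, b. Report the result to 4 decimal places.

With design matrix A, AᵀA = [[87, 379]; [379, 2259]] and Aᵀy = [-744, -4182]ᵀ.
Eliminating b: 2259·(row 1) − 379·(row 2) gives 52892·m = 2259·(-744) − 379·(-4182) = -95718, so m = -6837/3778.
Then b = ((-4182) − 379·(-6837/3778))/2259 = -5847/3778.

m = -1.8097, b = -1.5476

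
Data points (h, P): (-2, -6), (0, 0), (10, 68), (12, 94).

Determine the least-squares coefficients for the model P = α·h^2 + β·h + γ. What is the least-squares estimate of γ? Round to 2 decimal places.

Setting ∂/∂α … = 0 gives: 30752·α + 2720·β + 248·γ = 20312;  2720·α + 248·β + 20·γ = 1820;  248·α + 20·β + 4·γ = 156.
(Σh^2·h^2 = 30752, Σh^2·h = 2720, Σh^2 = 248, Σh·h = 248, Σh = 20, Σ1 = 4, Σh^2·P = 20312, Σh·P = 1820, ΣP = 156.)
Row-reducing yields α = 5/12, β = 635/222, γ = -42/37.

γ = -1.14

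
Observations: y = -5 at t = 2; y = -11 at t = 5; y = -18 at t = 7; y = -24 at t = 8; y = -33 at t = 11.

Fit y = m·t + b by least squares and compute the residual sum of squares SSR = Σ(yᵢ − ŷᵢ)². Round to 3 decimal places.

SSR = 11.075

XᵀX·[m, b]ᵀ = Xᵀy reads: 263·m + 33·b = -746;  33·m + 5·b = -91.
(Σt·t = 263, Σt = 33, Σ1 = 5, Σt·y = -746, Σy = -91.)
Eliminating b: 5·(row 1) − 33·(row 2) gives 226·m = 5·(-746) − 33·(-91) = -727, so m = -727/226.
Then b = ((-91) − 33·(-727/226))/5 = 685/226.
Residuals: -361/226, 232/113, 168/113, -293/226, -73/113; SSR = 2503/226.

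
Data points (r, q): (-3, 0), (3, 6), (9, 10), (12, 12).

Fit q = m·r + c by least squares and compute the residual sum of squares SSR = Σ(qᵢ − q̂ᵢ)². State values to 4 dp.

Sums needed: Σr·r = 243, Σr = 21, Σ1 = 4.
Moment sums: Σr·q = 252, Σq = 28.
Δ = 243·4 − 21² = 531.
m = (252·4 − 21·28)/531 = 140/177; c = (243·28 − 21·252)/531 = 168/59.
Residuals: -28/59, 46/59, 2/59, -20/59; SSR = 56/59.

SSR = 0.9492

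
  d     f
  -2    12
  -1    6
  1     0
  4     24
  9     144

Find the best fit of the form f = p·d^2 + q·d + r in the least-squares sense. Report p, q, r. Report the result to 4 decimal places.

Forming AᵀA = [[6835, 785, 103]; [785, 103, 11]; [103, 11, 5]] and Aᵀf = [12102, 1362, 186]ᵀ gives AᵀA·[p, q, r]ᵀ = Aᵀf.
Row-reducing yields p = 49860/24829, q = -53106/24829, r = 1908/3547.

p = 2.0081, q = -2.1389, r = 0.5379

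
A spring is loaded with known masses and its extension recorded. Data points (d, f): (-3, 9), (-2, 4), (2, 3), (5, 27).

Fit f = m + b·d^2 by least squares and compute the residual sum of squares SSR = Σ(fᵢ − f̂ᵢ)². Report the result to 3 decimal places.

From the data, Σ1 = 4, Σd^2 = 42, Σd^2·d^2 = 738.
And Σf = 43, Σd^2·f = 784.
Eliminating b: 738·(row 1) − 42·(row 2) gives 1188·m = 738·43 − 42·784 = -1194, so m = -199/198.
Then b = (784 − 42·(-199/198))/738 = 665/594.
Residuals: -7/99, 313/594, -281/594, 5/297; SSR = 301/594.

SSR = 0.507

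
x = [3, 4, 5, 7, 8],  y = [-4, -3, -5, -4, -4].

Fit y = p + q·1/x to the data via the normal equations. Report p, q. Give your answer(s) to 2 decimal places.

p = -4.37, q = 1.75

Compute the Gram sums: Σ1 = 5, Σ1/x = 883/840, Σ1/x·1/x = 176149/705600.
For Aᵀy: Σy = -20, Σ1/x·y = -349/84.
Normal equations: [[5, 883/840]; [883/840, 176149/705600]]·[p, q]ᵀ = [-20, -349/84]ᵀ.
det = 5·(176149/705600) − (883/840)² = 1579/11025.
p = ((-20)·(176149/705600) − (883/840)·(-349/84))/(1579/11025) = -220655/50528; q = (5·(-349/84) − (883/840)·(-20))/(1579/11025) = 11025/6316.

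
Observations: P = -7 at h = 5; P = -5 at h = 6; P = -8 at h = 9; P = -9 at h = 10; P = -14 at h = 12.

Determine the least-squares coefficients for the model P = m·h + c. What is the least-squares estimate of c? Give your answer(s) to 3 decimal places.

c = -0.048

Entries of AᵀA: Σh·h = 386, Σh = 42, Σ1 = 5.
Moment sums: Σh·P = -395, ΣP = -43.
AᵀA·[m, c]ᵀ = AᵀP becomes [[386, 42]; [42, 5]]·[m, c]ᵀ = [-395, -43]ᵀ.
Determinant 386·5 − 42² = 166.
m = ((-395)·5 − 42·(-43))/166 = -169/166; c = (386·(-43) − 42·(-395))/166 = -4/83.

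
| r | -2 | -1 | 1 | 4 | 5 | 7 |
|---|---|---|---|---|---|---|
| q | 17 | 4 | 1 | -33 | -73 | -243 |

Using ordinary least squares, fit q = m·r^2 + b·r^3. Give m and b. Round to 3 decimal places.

m = 2.049, b = -1.001

With design matrix X, XᵀX = [[3300, 20924]; [20924, 137436]] and Xᵀq = [-14187, -94725]ᵀ.
Δ = 3300·137436 − 20924² = 15725024.
m = ((-14187)·137436 − 20924·(-94725))/15725024 = 4027671/1965628; b = (3300·(-94725) − 20924·(-14187))/15725024 = -491991/491407.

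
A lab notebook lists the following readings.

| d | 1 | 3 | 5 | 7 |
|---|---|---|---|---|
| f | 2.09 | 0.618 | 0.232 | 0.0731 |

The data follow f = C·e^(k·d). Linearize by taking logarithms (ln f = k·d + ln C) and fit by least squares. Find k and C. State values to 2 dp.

With ln fᵢ as the transformed response and dᵢ as the regressor:
AᵀA = [[84.0000, 16.0000]; [16.0000, 4]], rhs = [-26.3232, -3.8210]ᵀ  (here Σd = 16.0000, Σ(d)² = 84.0000, Σln f = -3.8210, Σd·ln f = -26.3232).
Slope k = (n·Σd·ln f − Σd·Σln f)/(n·Σ(d)² − (Σd)²) = (4·-26.3232 − 16.0000·-3.8210)/80.0000 = -0.55195; ln C = (Σln f − k·Σd)/n = 1.25254, so C = exp(1.25254) = 3.49923.

k = -0.55, C = 3.50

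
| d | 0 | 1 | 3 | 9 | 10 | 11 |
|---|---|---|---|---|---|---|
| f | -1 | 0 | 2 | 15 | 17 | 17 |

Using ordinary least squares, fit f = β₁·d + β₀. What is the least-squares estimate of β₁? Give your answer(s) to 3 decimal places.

β₁ = 1.799

Forming AᵀA = [[312, 34]; [34, 6]] and Aᵀf = [498, 50]ᵀ gives AᵀA·[β₁, β₀]ᵀ = Aᵀf.
Eliminating β₀: 6·(row 1) − 34·(row 2) gives 716·β₁ = 6·498 − 34·50 = 1288, so β₁ = 322/179.
Then β₀ = (50 − 34·(322/179))/6 = -333/179.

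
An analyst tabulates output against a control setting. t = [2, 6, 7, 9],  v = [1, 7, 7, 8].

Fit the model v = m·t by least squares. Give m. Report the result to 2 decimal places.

Normal-equation sums: Σt·t = 170.
Moment sums: Σt·v = 165.
So AᵀA·[m]ᵀ = Aᵀv: [[170]]·[m]ᵀ = [165]ᵀ.
Hence m = 165 / 170 ≈ 0.970588.

m = 0.97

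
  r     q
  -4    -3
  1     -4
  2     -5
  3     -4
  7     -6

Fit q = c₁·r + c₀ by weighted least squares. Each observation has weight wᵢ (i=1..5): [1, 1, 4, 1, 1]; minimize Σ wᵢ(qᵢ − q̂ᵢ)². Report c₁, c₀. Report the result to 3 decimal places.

c₁ = -0.264, c₀ = -4.129

From the data, Σwᵢ·r·r = 91, Σwᵢ·r = 15, Σwᵢ·1 = 8.
Moment sums: Σwᵢ·r·q = -86, Σwᵢ·q = -37.
XᵀWX·[c₁, c₀]ᵀ = XᵀWq becomes [[91, 15]; [15, 8]]·[c₁, c₀]ᵀ = [-86, -37]ᵀ.
Eliminating c₀: 8·(row 1) − 15·(row 2) gives 503·c₁ = 8·(-86) − 15·(-37) = -133, so c₁ = -133/503.
Then c₀ = ((-37) − 15·(-133/503))/8 = -2077/503.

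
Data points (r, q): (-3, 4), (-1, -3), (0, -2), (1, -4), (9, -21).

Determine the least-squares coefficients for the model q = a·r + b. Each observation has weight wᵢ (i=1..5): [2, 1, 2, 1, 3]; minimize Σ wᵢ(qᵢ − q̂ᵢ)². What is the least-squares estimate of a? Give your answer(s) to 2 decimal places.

Compute the Gram sums: Σwᵢ·r·r = 263, Σwᵢ·r = 21, Σwᵢ·1 = 9.
For AᵀWq: Σwᵢ·r·q = -592, Σwᵢ·q = -66.
det = 263·9 − 21² = 1926.
a = ((-592)·9 − 21·(-66))/1926 = -219/107; b = (263·(-66) − 21·(-592))/1926 = -821/321.

a = -2.05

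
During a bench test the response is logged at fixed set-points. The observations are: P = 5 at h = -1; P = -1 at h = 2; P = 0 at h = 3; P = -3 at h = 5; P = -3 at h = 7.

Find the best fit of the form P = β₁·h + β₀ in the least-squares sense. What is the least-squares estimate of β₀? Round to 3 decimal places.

With design matrix A, AᵀA = [[88, 16]; [16, 5]] and AᵀP = [-43, -2]ᵀ.
Δ = 88·5 − 16² = 184.
β₁ = ((-43)·5 − 16·(-2))/184 = -183/184; β₀ = (88·(-2) − 16·(-43))/184 = 64/23.

β₀ = 2.783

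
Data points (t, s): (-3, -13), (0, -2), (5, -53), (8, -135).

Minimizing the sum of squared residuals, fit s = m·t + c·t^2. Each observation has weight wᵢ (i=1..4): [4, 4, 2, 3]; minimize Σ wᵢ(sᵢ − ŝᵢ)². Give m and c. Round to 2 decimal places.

Setting ∂/∂m … = 0 gives: 278·m + 1678·c = -3614;  1678·m + 13862·c = -29038.
Eliminating c: 13862·(row 1) − 1678·(row 2) gives 1037952·m = 13862·(-3614) − 1678·(-29038) = -1371504, so m = -28573/21624.
Then c = ((-29038) − 1678·(-28573/21624))/13862 = -41839/21624.

m = -1.32, c = -1.93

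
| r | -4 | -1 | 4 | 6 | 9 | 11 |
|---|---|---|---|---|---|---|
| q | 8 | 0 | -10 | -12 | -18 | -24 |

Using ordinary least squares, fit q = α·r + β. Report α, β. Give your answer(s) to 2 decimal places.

α = -2.02, β = -0.93

XᵀX·[α, β]ᵀ = Xᵀq reads: 271·α + 25·β = -570;  25·α + 6·β = -56.
(Σr·r = 271, Σr = 25, Σ1 = 6, Σr·q = -570, Σq = -56.)
Eliminating β: 6·(row 1) − 25·(row 2) gives 1001·α = 6·(-570) − 25·(-56) = -2020, so α = -2020/1001.
Then β = ((-56) − 25·(-2020/1001))/6 = -926/1001.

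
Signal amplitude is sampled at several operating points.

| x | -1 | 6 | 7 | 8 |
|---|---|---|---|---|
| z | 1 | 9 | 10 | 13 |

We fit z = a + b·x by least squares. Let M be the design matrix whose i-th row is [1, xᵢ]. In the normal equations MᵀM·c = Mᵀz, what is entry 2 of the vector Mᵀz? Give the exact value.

227

Entry 2 ↔ basis x, so (Mᵀz)_{2} = Σᵢ (x)·zᵢ = (-1)·(1) + (6)·(9) + (7)·(10) + (8)·(13) = 227.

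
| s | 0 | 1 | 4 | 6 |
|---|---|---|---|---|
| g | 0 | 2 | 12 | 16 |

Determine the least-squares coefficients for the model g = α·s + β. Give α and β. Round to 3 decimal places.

Entries of XᵀX: Σs·s = 53, Σs = 11, Σ1 = 4.
Moment sums: Σs·g = 146, Σg = 30.
So XᵀX·[α, β]ᵀ = Xᵀg: [[53, 11]; [11, 4]]·[α, β]ᵀ = [146, 30]ᵀ.
Eliminating β: 4·(row 1) − 11·(row 2) gives 91·α = 4·146 − 11·30 = 254, so α = 254/91.
Then β = (30 − 11·(254/91))/4 = -16/91.

α = 2.791, β = -0.176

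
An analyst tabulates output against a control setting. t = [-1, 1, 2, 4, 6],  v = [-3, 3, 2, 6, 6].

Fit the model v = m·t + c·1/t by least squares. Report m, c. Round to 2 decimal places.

m = 1.05, c = 1.82

Entries of XᵀX: Σt·t = 58, Σt·1/t = 5, Σ1/t·1/t = 337/144.
For Xᵀv: Σt·v = 70, Σ1/t·v = 19/2.
Eliminating c: (337/144)·(row 1) − 5·(row 2) gives (7973/72)·m = (337/144)·70 − 5·(19/2) = 8375/72, so m = 125/119.
Then c = ((19/2) − 5·(125/119))/(337/144) = 216/119.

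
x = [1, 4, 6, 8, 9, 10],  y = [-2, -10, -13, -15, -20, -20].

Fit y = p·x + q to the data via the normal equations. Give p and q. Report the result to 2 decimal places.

p = -1.98, q = -0.81

The normal equations are: 298·p + 38·q = -620;  38·p + 6·q = -80.
det = 298·6 − 38² = 344.
p = ((-620)·6 − 38·(-80))/344 = -85/43; q = (298·(-80) − 38·(-620))/344 = -35/43.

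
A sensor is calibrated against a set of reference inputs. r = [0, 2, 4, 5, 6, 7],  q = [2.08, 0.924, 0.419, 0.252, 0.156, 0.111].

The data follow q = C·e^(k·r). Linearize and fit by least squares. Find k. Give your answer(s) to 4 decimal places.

k = -0.4253

With ln qᵢ as the transformed response and rᵢ as the regressor:
AᵀA = [[130.0000, 24.0000]; [24.0000, 6]], rhs = [-37.0642, -5.6510]ᵀ  (here Σr = 24.0000, Σ(r)² = 130.0000, Σln q = -5.6510, Σr·ln q = -37.0642).
Solving (det = 204.0000): k = -0.42530, ln C = 0.75936.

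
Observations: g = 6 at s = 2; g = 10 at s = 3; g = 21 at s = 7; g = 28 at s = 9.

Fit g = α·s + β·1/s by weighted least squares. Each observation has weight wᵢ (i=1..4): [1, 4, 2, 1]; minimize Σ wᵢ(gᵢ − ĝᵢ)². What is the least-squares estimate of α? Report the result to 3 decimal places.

Normal-equation sums: Σwᵢ·s·s = 219, Σwᵢ·s·1/s = 8, Σwᵢ·1/s·1/s = 11869/15876.
Right-hand side: Σwᵢ·s·g = 678, Σwᵢ·1/s·g = 229/9.
Normal equations: [[219, 8]; [8, 11869/15876]]·[α, β]ᵀ = [678, 229/9]ᵀ.
Δ = 219·(11869/15876) − 8² = 527749/5292.
α = (678·(11869/15876) − 8·(229/9))/(527749/5292) = 1605178/527749; β = (219·(229/9) − 8·678)/(527749/5292) = 784980/527749.

α = 3.042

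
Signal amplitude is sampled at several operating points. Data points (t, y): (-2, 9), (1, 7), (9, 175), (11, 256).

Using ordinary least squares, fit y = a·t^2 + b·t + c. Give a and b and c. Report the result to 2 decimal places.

a = 1.96, b = 1.34, c = 3.78

Sums needed: Σt^2·t^2 = 21219, Σt^2·t = 2053, Σt^2 = 207, Σt·t = 207, Σt = 19, Σ1 = 4.
For Xᵀy: Σt^2·y = 45194, Σt·y = 4380, Σy = 447.
So XᵀX·[a, b, c]ᵀ = Xᵀy: [[21219, 2053, 207]; [2053, 207, 19]; [207, 19, 4]]·[a, b, c]ᵀ = [45194, 4380, 447]ᵀ.
Inverting the 3×3 Gram matrix, [a, b, c]ᵀ = [161551/82298, 110551/82298, 155710/41149]ᵀ.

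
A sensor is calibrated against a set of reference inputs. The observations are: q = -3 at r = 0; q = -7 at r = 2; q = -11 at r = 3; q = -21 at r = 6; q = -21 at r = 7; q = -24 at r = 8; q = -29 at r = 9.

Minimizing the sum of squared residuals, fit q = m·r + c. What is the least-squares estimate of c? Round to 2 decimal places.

The normal equations are: 243·m + 35·c = -773;  35·m + 7·c = -116.
(Σr·r = 243, Σr = 35, Σ1 = 7, Σr·q = -773, Σq = -116.)
Eliminating c: 7·(row 1) − 35·(row 2) gives 476·m = 7·(-773) − 35·(-116) = -1351, so m = -193/68.
Then c = ((-116) − 35·(-193/68))/7 = -1133/476.

c = -2.38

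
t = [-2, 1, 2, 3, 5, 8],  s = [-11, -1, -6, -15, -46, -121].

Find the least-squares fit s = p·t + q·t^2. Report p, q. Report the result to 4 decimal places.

Entries of XᵀX: Σt·t = 107, Σt·t^2 = 665, Σt^2·t^2 = 4835.
Moment sums: Σt·s = -1234, Σt^2·s = -9098.
det = 107·4835 − 665² = 75120.
p = ((-1234)·4835 − 665·(-9098))/75120 = 4189/3756; q = (107·(-9098) − 665·(-1234))/75120 = -38219/18780.

p = 1.1153, q = -2.0351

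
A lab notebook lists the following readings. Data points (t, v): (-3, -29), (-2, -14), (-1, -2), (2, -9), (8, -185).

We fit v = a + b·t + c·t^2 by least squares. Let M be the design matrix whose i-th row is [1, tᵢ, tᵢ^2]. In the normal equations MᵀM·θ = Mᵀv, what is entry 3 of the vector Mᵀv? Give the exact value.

Entry 3 ↔ basis t^2, so (Mᵀv)_{3} = Σᵢ (t^2)·vᵢ = (9)·(-29) + (4)·(-14) + (1)·(-2) + (4)·(-9) + (64)·(-185) = -12195.

-12195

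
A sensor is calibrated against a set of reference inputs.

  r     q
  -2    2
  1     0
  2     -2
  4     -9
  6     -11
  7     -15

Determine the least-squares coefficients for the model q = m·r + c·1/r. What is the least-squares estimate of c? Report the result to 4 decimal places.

From the data, Σr·r = 110, Σr·1/r = 6, Σ1/r·1/r = 11365/7056.
For Xᵀq: Σr·q = -215, Σ1/r·q = -691/84.
Determinant 110·(11365/7056) − 6² = 498067/3528.
m = ((-215)·(11365/7056) − 6·(-691/84))/(498067/3528) = -2095211/996134; c = (110·(-691/84) − 6·(-215))/(498067/3528) = 1358700/498067.

c = 2.7279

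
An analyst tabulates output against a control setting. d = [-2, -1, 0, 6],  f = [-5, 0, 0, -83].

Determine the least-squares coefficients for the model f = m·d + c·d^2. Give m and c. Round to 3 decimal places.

Sums needed: Σd·d = 41, Σd·d^2 = 207, Σd^2·d^2 = 1313.
And Σd·f = -488, Σd^2·f = -3008.
Δ = 41·1313 − 207² = 10984.
m = ((-488)·1313 − 207·(-3008))/10984 = -2261/1373; c = (41·(-3008) − 207·(-488))/10984 = -2789/1373.

m = -1.647, c = -2.031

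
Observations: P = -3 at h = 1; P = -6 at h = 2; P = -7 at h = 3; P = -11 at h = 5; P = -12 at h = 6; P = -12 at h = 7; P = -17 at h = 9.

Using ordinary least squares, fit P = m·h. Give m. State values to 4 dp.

With design matrix A, AᵀA = [[205]] and AᵀP = [-400]ᵀ.
m = (-400)/205 = -1.95122.

m = -1.9512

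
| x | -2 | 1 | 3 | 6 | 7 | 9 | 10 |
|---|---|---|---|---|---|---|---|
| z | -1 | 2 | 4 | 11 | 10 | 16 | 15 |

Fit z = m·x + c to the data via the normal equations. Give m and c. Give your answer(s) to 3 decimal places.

m = 1.473, c = 0.990

Entries of MᵀM: Σx·x = 280, Σx = 34, Σ1 = 7.
Right-hand side: Σx·z = 446, Σz = 57.
Normal equations: [[280, 34]; [34, 7]]·[m, c]ᵀ = [446, 57]ᵀ.
Δ = 280·7 − 34² = 804.
m = (446·7 − 34·57)/804 = 296/201; c = (280·57 − 34·446)/804 = 199/201.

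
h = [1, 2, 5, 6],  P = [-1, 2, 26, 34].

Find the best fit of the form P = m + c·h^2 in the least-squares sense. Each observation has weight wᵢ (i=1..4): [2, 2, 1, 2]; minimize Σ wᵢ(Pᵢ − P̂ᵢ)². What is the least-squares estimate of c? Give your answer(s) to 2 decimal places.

c = 1.02

XᵀWX·[m, c]ᵀ = XᵀWP reads: 7·m + 107·c = 96;  107·m + 3251·c = 3112.
(Σwᵢ·1 = 7, Σwᵢ·h^2 = 107, Σwᵢ·h^2·h^2 = 3251, Σwᵢ·P = 96, Σwᵢ·h^2·P = 3112.)
Δ = 7·3251 − 107² = 11308.
m = (96·3251 − 107·3112)/11308 = -5222/2827; c = (7·3112 − 107·96)/11308 = 2878/2827.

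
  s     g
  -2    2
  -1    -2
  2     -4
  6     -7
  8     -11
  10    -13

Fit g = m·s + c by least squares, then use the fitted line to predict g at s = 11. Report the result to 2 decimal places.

The normal system AᵀA·[m, c]ᵀ = Aᵀg is [[209, 23]; [23, 6]]·[m, c]ᵀ = [-270, -35]ᵀ.
Δ = 209·6 − 23² = 725.
m = ((-270)·6 − 23·(-35))/725 = -163/145; c = (209·(-35) − 23·(-270))/725 = -221/145.
At s = 11: ĝ = (-163/145)·(11) + (-221/145)·(1) = -2014/145.

ĝ = -13.89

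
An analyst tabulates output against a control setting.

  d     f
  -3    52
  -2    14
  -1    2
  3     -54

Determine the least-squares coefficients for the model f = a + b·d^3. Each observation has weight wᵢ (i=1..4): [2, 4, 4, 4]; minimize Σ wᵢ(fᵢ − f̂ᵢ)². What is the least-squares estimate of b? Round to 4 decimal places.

Forming XᵀWX = [[14, 18]; [18, 4634]] and XᵀWf = [-48, -9096]ᵀ gives XᵀWX·[a, b]ᵀ = XᵀWf.
Determinant 14·4634 − 18² = 64552.
a = ((-48)·4634 − 18·(-9096))/64552 = -7338/8069; b = (14·(-9096) − 18·(-48))/64552 = -15810/8069.

b = -1.9594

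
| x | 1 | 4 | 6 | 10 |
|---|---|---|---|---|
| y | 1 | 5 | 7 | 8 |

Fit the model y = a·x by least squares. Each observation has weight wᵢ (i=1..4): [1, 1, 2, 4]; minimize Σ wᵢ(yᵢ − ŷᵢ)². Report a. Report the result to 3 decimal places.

From the data, Σwᵢ·x·x = 489.
Right-hand side: Σwᵢ·x·y = 425.
Normal equations: [[489]]·[a]ᵀ = [425]ᵀ.
a = 425/489 = 0.869121.

a = 0.869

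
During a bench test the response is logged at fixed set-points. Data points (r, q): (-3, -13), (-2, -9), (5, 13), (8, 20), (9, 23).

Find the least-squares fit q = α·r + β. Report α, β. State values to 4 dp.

α = 2.9824, β = -3.3403

Compute the Gram sums: Σr·r = 183, Σr = 17, Σ1 = 5.
For Xᵀq: Σr·q = 489, Σq = 34.
So XᵀX·[α, β]ᵀ = Xᵀq: [[183, 17]; [17, 5]]·[α, β]ᵀ = [489, 34]ᵀ.
det = 183·5 − 17² = 626.
α = (489·5 − 17·34)/626 = 1867/626; β = (183·34 − 17·489)/626 = -2091/626.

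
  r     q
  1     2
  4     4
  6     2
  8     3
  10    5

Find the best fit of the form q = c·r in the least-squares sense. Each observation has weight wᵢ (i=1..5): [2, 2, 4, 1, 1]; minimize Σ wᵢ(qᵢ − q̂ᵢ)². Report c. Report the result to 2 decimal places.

c = 0.46

The normal system XᵀWX·[c]ᵀ = XᵀWq is [[342]]·[c]ᵀ = [158]ᵀ.
c = 158/342 = 0.461988.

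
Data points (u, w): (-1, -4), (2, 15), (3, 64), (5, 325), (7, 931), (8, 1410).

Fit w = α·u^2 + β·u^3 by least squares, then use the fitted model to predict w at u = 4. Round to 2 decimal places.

From the data, Σu^2·u^2 = 7220, Σu^2·u^3 = 52974, Σu^3·u^3 = 396212.
Right-hand side: Σu^2·w = 144616, Σu^3·w = 1083730.
Normal equations: [[7220, 52974]; [52974, 396212]]·[α, β]ᵀ = [144616, 1083730]ᵀ.
Δ = 7220·396212 − 52974² = 54405964.
α = (144616·396212 − 52974·1083730)/54405964 = -27729607/13601491; β = (7220·1083730 − 52974·144616)/54405964 = 40910654/13601491.
At u = 4: ŵ = (-27729607/13601491)·(16) + (40910654/13601491)·(64) = 2174608144/13601491.

ŵ = 159.88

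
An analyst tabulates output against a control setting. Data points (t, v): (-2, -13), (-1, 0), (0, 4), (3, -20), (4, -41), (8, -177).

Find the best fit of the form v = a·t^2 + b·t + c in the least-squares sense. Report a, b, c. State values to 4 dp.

a = -2.9723, b = 1.2391, c = 2.9205

Setting ∂/∂a … = 0 gives: 4450·a + 594·b + 94·c = -12216;  594·a + 94·b + 12·c = -1614;  94·a + 12·b + 6·c = -247.
(Σt^2·t^2 = 4450, Σt^2·t = 594, Σt^2 = 94, Σt·t = 94, Σt = 12, Σ1 = 6, Σt^2·v = -12216, Σt·v = -1614, Σv = -247.)
Solving the 3×3 system (Gaussian elimination) gives a = -3965/1334, b = 57/46, c = 1948/667.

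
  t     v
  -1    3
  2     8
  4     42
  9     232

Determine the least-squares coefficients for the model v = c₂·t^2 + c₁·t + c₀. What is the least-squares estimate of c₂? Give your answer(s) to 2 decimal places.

c₂ = 3.02

From the data, Σt^2·t^2 = 6834, Σt^2·t = 800, Σt^2 = 102, Σt·t = 102, Σt = 14, Σ1 = 4.
Moment sums: Σt^2·v = 19499, Σt·v = 2269, Σv = 285.
Normal equations: [[6834, 800, 102]; [800, 102, 14]; [102, 14, 4]]·[c₂, c₁, c₀]ᵀ = [19499, 2269, 285]ᵀ.
Row-reducing yields c₂ = 16999/5620, c₁ = -7259/5620, c₀ = -7643/5620.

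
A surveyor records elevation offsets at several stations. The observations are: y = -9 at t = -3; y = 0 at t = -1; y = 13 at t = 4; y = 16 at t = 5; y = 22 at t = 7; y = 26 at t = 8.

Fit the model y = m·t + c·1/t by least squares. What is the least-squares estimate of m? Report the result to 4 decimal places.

m = 3.2911

Normal-equation sums: Σt·t = 164, Σt·1/t = 6, Σ1/t·1/t = 881749/705600.
For Aᵀy: Σt·y = 521, Σ1/t·y = 1109/70.
AᵀA·[m, c]ᵀ = Aᵀy becomes [[164, 6]; [6, 881749/705600]]·[m, c]ᵀ = [521, 1109/70]ᵀ.
Eliminating c: (881749/705600)·(row 1) − 6·(row 2) gives (29801309/176400)·m = (881749/705600)·521 − 6·(1109/70) = 392318909/705600, so m = 392318909/119205236.
Then c = ((1109/70) − 6·(392318909/119205236))/(881749/705600) = -93098880/29801309.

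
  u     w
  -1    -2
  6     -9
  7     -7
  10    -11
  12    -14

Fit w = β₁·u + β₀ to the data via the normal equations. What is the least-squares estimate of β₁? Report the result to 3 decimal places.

β₁ = -0.877

Forming AᵀA = [[330, 34]; [34, 5]] and Aᵀw = [-379, -43]ᵀ gives AᵀA·[β₁, β₀]ᵀ = Aᵀw.
det = 330·5 − 34² = 494.
β₁ = ((-379)·5 − 34·(-43))/494 = -433/494; β₀ = (330·(-43) − 34·(-379))/494 = -652/247.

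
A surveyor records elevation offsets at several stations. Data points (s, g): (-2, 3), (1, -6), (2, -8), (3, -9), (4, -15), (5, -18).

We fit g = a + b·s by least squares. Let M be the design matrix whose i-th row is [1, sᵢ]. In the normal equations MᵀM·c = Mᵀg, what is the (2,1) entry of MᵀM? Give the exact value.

13

Row 2 ↔ basis s, column 1 ↔ basis 1, so (MᵀM)_{2,1} = Σᵢ s = (-2)·(1) + (1)·(1) + (2)·(1) + (3)·(1) + (4)·(1) + (5)·(1) = 13.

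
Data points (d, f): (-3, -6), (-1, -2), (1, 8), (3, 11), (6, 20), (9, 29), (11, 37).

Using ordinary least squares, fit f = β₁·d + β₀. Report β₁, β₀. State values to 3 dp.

β₁ = 3.027, β₀ = 2.612

MᵀM·[β₁, β₀]ᵀ = Mᵀf reads: 258·β₁ + 26·β₀ = 849;  26·β₁ + 7·β₀ = 97.
Eliminating β₀: 7·(row 1) − 26·(row 2) gives 1130·β₁ = 7·849 − 26·97 = 3421, so β₁ = 3421/1130.
Then β₀ = (97 − 26·(3421/1130))/7 = 1476/565.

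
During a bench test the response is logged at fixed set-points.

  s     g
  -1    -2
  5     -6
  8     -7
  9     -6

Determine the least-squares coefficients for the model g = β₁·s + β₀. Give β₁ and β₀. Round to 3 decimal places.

XᵀX·[β₁, β₀]ᵀ = Xᵀg reads: 171·β₁ + 21·β₀ = -138;  21·β₁ + 4·β₀ = -21.
Δ = 171·4 − 21² = 243.
β₁ = ((-138)·4 − 21·(-21))/243 = -37/81; β₀ = (171·(-21) − 21·(-138))/243 = -77/27.

β₁ = -0.457, β₀ = -2.852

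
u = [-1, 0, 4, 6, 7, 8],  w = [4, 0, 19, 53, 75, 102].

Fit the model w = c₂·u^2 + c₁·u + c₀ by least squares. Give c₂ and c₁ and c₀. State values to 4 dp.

Normal-equation sums: Σu^2·u^2 = 8050, Σu^2·u = 1134, Σu^2 = 166, Σu·u = 166, Σu = 24, Σ1 = 6.
For Xᵀw: Σu^2·w = 12419, Σu·w = 1731, Σw = 253.
Normal equations: [[8050, 1134, 166]; [1134, 166, 24]; [166, 24, 6]]·[c₂, c₁, c₀]ᵀ = [12419, 1731, 253]ᵀ.
Row-reducing yields c₂ = 12427/6334, c₁ = -45948/15835, c₀ = -8033/15835.

c₂ = 1.9620, c₁ = -2.9017, c₀ = -0.5073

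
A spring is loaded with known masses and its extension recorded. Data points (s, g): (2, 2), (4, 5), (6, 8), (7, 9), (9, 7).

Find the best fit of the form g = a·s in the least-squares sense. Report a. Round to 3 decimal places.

Entries of AᵀA: Σs·s = 186.
Right-hand side: Σs·g = 198.
AᵀA·[a]ᵀ = Aᵀg becomes [[186]]·[a]ᵀ = [198]ᵀ.
a = 198/186 = 1.06452.

a = 1.065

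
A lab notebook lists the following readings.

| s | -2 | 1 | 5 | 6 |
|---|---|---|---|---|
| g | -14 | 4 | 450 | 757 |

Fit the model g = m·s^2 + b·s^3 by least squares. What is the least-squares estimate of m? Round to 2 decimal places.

m = 2.67

Setting ∂/∂m … = 0 gives: 1938·m + 10870·b = 38450;  10870·m + 62346·b = 219878.
Determinant 1938·62346 − 10870² = 2669648.
m = (38450·62346 − 10870·219878)/2669648 = 445615/166853; b = (1938·219878 − 10870·38450)/2669648 = 510754/166853.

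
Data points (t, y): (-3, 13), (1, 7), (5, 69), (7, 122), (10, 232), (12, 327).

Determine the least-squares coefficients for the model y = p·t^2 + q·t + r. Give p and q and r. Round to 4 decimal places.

p = 2.0046, q = 2.9010, r = 3.2750

The normal system XᵀX·[p, q, r]ᵀ = Xᵀy is [[33844, 3170, 328]; [3170, 328, 32]; [328, 32, 6]]·[p, q, r]ᵀ = [78115, 7411, 770]ᵀ.
Inverting the 3×3 Gram matrix, [p, q, r]ᵀ = [1459579/728106, 2112265/728106, 397423/121351]ᵀ.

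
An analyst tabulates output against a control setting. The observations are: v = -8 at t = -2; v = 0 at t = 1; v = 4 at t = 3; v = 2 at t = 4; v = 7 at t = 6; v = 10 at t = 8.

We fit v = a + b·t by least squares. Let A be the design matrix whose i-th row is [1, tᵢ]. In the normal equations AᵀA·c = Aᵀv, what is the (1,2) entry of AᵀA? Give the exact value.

Row 1 ↔ basis 1, column 2 ↔ basis t, so (AᵀA)_{1,2} = Σᵢ t = (1)·(-2) + (1)·(1) + (1)·(3) + (1)·(4) + (1)·(6) + (1)·(8) = 20.

20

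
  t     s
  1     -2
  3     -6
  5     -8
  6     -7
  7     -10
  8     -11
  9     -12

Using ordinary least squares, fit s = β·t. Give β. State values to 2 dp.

β = -1.39

From the data, Σt·t = 265.
For Xᵀs: Σt·s = -368.
So XᵀX·[β]ᵀ = Xᵀs: [[265]]·[β]ᵀ = [-368]ᵀ.
β = (-368)/265 = -1.38868.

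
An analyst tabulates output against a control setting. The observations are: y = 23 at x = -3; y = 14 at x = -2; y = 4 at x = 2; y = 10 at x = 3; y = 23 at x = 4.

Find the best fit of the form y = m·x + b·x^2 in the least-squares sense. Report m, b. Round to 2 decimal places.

m = -2.18, b = 1.95

The normal system AᵀA·[m, b]ᵀ = Aᵀy is [[42, 64]; [64, 450]]·[m, b]ᵀ = [33, 737]ᵀ.
Determinant 42·450 − 64² = 14804.
m = (33·450 − 64·737)/14804 = -16159/7402; b = (42·737 − 64·33)/14804 = 14421/7402.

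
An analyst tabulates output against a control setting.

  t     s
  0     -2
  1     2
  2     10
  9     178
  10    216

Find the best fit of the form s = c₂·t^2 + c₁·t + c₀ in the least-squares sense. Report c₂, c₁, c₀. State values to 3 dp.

From the data, Σt^2·t^2 = 16578, Σt^2·t = 1738, Σt^2 = 186, Σt·t = 186, Σt = 22, Σ1 = 5.
For Mᵀs: Σt^2·s = 36060, Σt·s = 3784, Σs = 404.
Normal equations: [[16578, 1738, 186]; [1738, 186, 22]; [186, 22, 5]]·[c₂, c₁, c₀]ᵀ = [36060, 3784, 404]ᵀ.
Inverting the 3×3 Gram matrix, [c₂, c₁, c₀]ᵀ = [19311/9938, 24453/9938, -11486/4969]ᵀ.

c₂ = 1.943, c₁ = 2.461, c₀ = -2.312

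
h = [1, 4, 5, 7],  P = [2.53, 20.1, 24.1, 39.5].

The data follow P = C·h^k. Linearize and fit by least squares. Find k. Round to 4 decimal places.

k = 1.4169

With ln Pᵢ as the transformed response and ln hᵢ as the regressor:
Σln h = 4.9416, Σ(ln h)² = 8.2987, Σln P = 10.7875, Σln h·ln P = 16.4352.
Equations: 8.2987·k + 4.9416·ln C = 16.4352;  4.9416·k + 4·ln C = 10.7875.
Solving (det = 8.7748): k = 1.41690, ln C = 0.94641.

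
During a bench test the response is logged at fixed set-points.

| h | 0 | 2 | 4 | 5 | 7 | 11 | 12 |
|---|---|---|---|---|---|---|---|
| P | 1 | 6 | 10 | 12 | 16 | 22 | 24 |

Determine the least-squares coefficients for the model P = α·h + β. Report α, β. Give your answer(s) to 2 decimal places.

α = 1.86, β = 2.11

From the data, Σh·h = 359, Σh = 41, Σ1 = 7.
Moment sums: Σh·P = 754, ΣP = 91.
MᵀM·[α, β]ᵀ = MᵀP becomes [[359, 41]; [41, 7]]·[α, β]ᵀ = [754, 91]ᵀ.
Eliminating β: 7·(row 1) − 41·(row 2) gives 832·α = 7·754 − 41·91 = 1547, so α = 119/64.
Then β = (91 − 41·(119/64))/7 = 135/64.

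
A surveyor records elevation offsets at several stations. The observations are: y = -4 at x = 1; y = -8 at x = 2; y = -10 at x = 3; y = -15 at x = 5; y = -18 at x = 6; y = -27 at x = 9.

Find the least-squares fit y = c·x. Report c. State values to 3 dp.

c = -3.051

From the data, Σx·x = 156.
Moment sums: Σx·y = -476.
Hence c = -476 / 156 ≈ -3.05128.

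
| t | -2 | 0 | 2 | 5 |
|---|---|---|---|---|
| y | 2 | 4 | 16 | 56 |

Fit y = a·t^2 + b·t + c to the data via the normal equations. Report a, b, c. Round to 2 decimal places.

Normal-equation sums: Σt^2·t^2 = 657, Σt^2·t = 125, Σt^2 = 33, Σt·t = 33, Σt = 5, Σ1 = 4.
Right-hand side: Σt^2·y = 1472, Σt·y = 308, Σy = 78.
Inverting the 3×3 Gram matrix, [a, b, c]ᵀ = [4533/3278, 11603/3278, 6010/1639]ᵀ.

a = 1.38, b = 3.54, c = 3.67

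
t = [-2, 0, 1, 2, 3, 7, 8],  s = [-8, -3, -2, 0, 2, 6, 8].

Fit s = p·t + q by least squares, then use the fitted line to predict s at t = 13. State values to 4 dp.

ŝ = 15.6906

The normal system AᵀA·[p, q]ᵀ = Aᵀs is [[131, 19]; [19, 7]]·[p, q]ᵀ = [126, 3]ᵀ.
Δ = 131·7 − 19² = 556.
p = (126·7 − 19·3)/556 = 825/556; q = (131·3 − 19·126)/556 = -2001/556.
At t = 13: ŝ = (825/556)·(13) + (-2001/556)·(1) = 2181/139.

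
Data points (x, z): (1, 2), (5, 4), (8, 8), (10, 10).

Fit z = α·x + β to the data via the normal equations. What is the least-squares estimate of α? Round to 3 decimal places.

Compute the Gram sums: Σx·x = 190, Σx = 24, Σ1 = 4.
For Mᵀz: Σx·z = 186, Σz = 24.
Eliminating β: 4·(row 1) − 24·(row 2) gives 184·α = 4·186 − 24·24 = 168, so α = 21/23.
Then β = (24 − 24·(21/23))/4 = 12/23.

α = 0.913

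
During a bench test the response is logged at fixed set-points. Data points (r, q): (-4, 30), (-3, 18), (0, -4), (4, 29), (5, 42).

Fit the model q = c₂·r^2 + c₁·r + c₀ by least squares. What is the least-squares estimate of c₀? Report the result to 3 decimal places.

c₀ = -2.470

Sums needed: Σr^2·r^2 = 1218, Σr^2·r = 98, Σr^2 = 66, Σr·r = 66, Σr = 2, Σ1 = 5.
And Σr^2·q = 2156, Σr·q = 152, Σq = 115.
So MᵀM·[c₂, c₁, c₀]ᵀ = Mᵀq: [[1218, 98, 66]; [98, 66, 2]; [66, 2, 5]]·[c₂, c₁, c₀]ᵀ = [2156, 152, 115]ᵀ.
Inverting the 3×3 Gram matrix, [c₂, c₁, c₀]ᵀ = [21255/10928, -5575/10928, -1687/683]ᵀ.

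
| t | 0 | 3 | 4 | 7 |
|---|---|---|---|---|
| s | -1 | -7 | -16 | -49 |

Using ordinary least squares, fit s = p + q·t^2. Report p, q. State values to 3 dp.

p = 0.257, q = -1.000

Sums needed: Σ1 = 4, Σt^2 = 74, Σt^2·t^2 = 2738.
And Σs = -73, Σt^2·s = -2720.
det = 4·2738 − 74² = 5476.
p = ((-73)·2738 − 74·(-2720))/5476 = 19/74; q = (4·(-2720) − 74·(-73))/5476 = -2739/2738.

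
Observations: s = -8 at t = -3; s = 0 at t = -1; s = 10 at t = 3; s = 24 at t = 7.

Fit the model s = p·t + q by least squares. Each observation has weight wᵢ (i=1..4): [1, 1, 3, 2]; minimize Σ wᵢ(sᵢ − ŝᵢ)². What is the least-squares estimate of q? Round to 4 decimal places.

q = 1.5411

Normal-equation sums: Σwᵢ·t·t = 135, Σwᵢ·t = 19, Σwᵢ·1 = 7.
For XᵀWs: Σwᵢ·t·s = 450, Σwᵢ·s = 70.
So XᵀWX·[p, q]ᵀ = XᵀWs: [[135, 19]; [19, 7]]·[p, q]ᵀ = [450, 70]ᵀ.
Determinant 135·7 − 19² = 584.
p = (450·7 − 19·70)/584 = 455/146; q = (135·70 − 19·450)/584 = 225/146.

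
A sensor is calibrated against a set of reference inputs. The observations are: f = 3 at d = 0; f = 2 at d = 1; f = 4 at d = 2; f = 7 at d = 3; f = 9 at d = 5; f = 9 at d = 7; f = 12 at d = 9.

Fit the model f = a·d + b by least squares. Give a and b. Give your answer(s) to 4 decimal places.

a = 1.0727, b = 2.4339

The normal system XᵀX·[a, b]ᵀ = Xᵀf is [[169, 27]; [27, 7]]·[a, b]ᵀ = [247, 46]ᵀ.
Eliminating b: 7·(row 1) − 27·(row 2) gives 454·a = 7·247 − 27·46 = 487, so a = 487/454.
Then b = (46 − 27·(487/454))/7 = 1105/454.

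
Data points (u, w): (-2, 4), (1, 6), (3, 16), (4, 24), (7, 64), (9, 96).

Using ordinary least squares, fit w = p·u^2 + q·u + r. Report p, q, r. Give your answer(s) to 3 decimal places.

Normal-equation sums: Σu^2·u^2 = 9316, Σu^2·u = 1156, Σu^2 = 160, Σu·u = 160, Σu = 22, Σ1 = 6.
Right-hand side: Σu^2·w = 11462, Σu·w = 1454, Σw = 210.
AᵀA·[p, q, r]ᵀ = Aᵀw becomes [[9316, 1156, 160]; [1156, 160, 22]; [160, 22, 6]]·[p, q, r]ᵀ = [11462, 1454, 210]ᵀ.
Inverting the 3×3 Gram matrix, [p, q, r]ᵀ = [2701/2730, 2077/1365, 1382/455]ᵀ.

p = 0.989, q = 1.522, r = 3.037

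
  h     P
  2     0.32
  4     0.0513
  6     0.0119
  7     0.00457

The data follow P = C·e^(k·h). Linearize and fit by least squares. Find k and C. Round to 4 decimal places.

k = -0.8340, C = 1.6149

With ln Pᵢ as the transformed response and hᵢ as the regressor:
Σh = 19.0000, Σ(h)² = 105.0000, Σln P = -13.9290, Σh·ln P = -78.4641.
Equations: 105.0000·k + 19.0000·ln C = -78.4641;  19.0000·k + 4·ln C = -13.9290.
Solving (det = 59.0000): k = -0.83400, ln C = 0.47928, so C = exp(0.47928) = 1.61492.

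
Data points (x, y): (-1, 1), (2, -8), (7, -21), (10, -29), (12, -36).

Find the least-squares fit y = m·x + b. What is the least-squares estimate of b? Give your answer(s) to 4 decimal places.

The normal equations are: 298·m + 30·b = -886;  30·m + 5·b = -93.
(Σx·x = 298, Σx = 30, Σ1 = 5, Σx·y = -886, Σy = -93.)
Determinant 298·5 − 30² = 590.
m = ((-886)·5 − 30·(-93))/590 = -164/59; b = (298·(-93) − 30·(-886))/590 = -567/295.

b = -1.9220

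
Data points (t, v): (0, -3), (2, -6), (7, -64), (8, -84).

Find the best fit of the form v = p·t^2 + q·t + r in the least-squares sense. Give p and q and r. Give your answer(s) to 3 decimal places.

Compute the Gram sums: Σt^2·t^2 = 6513, Σt^2·t = 863, Σt^2 = 117, Σt·t = 117, Σt = 17, Σ1 = 4.
For Mᵀv: Σt^2·v = -8536, Σt·v = -1132, Σv = -157.
Inverting the 3×3 Gram matrix, [p, q, r]ᵀ = [-13001/9076, 12001/9076, -13479/4538]ᵀ.

p = -1.432, q = 1.322, r = -2.970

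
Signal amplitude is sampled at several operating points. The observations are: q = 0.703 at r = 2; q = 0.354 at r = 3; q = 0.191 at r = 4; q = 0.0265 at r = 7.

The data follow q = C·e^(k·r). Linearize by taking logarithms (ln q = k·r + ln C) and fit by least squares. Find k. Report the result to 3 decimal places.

Let Y = ln q. Fitting Y = k·r + ln C by least squares:
Over the data: Σr = 16.0000, Σ(r)² = 78.0000, Σln q = -6.6769, Σr·ln q = -35.8564.
Normal system: [[78.0000, 16.0000]; [16.0000, 4]]·[k, ln C]ᵀ = [-35.8564, -6.6769]ᵀ.
Δ = 78.0000·4 − (16.0000)² = 56.0000; k = (-35.8564·4 − 16.0000·-6.6769)/56.0000 = -0.65347, ln C = (78.0000·-6.6769 − 16.0000·-35.8564)/56.0000 = 0.94464.

k = -0.653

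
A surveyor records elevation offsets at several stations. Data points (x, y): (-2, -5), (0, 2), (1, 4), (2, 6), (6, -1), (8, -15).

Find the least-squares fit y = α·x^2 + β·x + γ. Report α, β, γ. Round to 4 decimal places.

α = -0.6218, β = 2.8858, γ = 2.5809

Normal-equation sums: Σx^2·x^2 = 5425, Σx^2·x = 729, Σx^2 = 109, Σx·x = 109, Σx = 15, Σ1 = 6.
For Aᵀy: Σx^2·y = -988, Σx·y = -100, Σy = -9.
Normal equations: [[5425, 729, 109]; [729, 109, 15]; [109, 15, 6]]·[α, β, γ]ᵀ = [-988, -100, -9]ᵀ.
Inverting the 3×3 Gram matrix, [α, β, γ]ᵀ = [-6429/10340, 29839/10340, 1213/470]ᵀ.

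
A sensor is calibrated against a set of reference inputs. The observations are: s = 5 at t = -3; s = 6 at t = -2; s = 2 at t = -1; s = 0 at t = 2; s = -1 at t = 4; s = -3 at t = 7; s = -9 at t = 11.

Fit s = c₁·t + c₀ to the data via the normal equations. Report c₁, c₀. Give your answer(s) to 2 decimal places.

With design matrix X, XᵀX = [[204, 18]; [18, 7]] and Xᵀs = [-153, 0]ᵀ.
Eliminating c₀: 7·(row 1) − 18·(row 2) gives 1104·c₁ = 7·(-153) − 18·0 = -1071, so c₁ = -357/368.
Then c₀ = (0 − 18·(-357/368))/7 = 459/184.

c₁ = -0.97, c₀ = 2.49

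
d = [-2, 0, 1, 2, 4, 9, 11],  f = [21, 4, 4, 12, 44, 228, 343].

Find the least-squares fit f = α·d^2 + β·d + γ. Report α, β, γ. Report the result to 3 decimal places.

α = 3.000, β = -2.166, γ = 4.175

Entries of XᵀX: Σd^2·d^2 = 21491, Σd^2·d = 2125, Σd^2 = 227, Σd·d = 227, Σd = 25, Σ1 = 7.
And Σd^2·f = 60811, Σd·f = 5987, Σf = 656.
So XᵀX·[α, β, γ]ᵀ = Xᵀf: [[21491, 2125, 227]; [2125, 227, 25]; [227, 25, 7]]·[α, β, γ]ᵀ = [60811, 5987, 656]ᵀ.
Solving the 3×3 system (Gaussian elimination) gives α = 382365/127468, β = -276117/127468, γ = 266077/63734.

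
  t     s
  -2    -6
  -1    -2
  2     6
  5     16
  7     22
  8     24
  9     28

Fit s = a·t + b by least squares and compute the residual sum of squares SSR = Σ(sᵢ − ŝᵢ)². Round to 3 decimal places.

SSR = 1.576

Normal-equation sums: Σt·t = 228, Σt = 28, Σ1 = 7.
For Aᵀs: Σt·s = 704, Σs = 88.
So AᵀA·[a, b]ᵀ = Aᵀs: [[228, 28]; [28, 7]]·[a, b]ᵀ = [704, 88]ᵀ.
det = 228·7 − 28² = 812.
a = (704·7 − 28·88)/812 = 88/29; b = (228·88 − 28·704)/812 = 88/203.
Residuals: -74/203, 122/203, -102/203, 80/203, 66/203, -144/203, 52/203; SSR = 320/203.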